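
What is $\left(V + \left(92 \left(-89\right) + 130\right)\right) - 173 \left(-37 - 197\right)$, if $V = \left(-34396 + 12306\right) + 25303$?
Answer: $35637$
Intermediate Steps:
$V = 3213$ ($V = -22090 + 25303 = 3213$)
$\left(V + \left(92 \left(-89\right) + 130\right)\right) - 173 \left(-37 - 197\right) = \left(3213 + \left(92 \left(-89\right) + 130\right)\right) - 173 \left(-37 - 197\right) = \left(3213 + \left(-8188 + 130\right)\right) - -40482 = \left(3213 - 8058\right) + 40482 = -4845 + 40482 = 35637$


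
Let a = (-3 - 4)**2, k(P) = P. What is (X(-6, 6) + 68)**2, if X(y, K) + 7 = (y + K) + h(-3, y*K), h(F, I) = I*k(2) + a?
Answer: 1444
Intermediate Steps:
a = 49 (a = (-7)**2 = 49)
h(F, I) = 49 + 2*I (h(F, I) = I*2 + 49 = 2*I + 49 = 49 + 2*I)
X(y, K) = 42 + K + y + 2*K*y (X(y, K) = -7 + ((y + K) + (49 + 2*(y*K))) = -7 + ((K + y) + (49 + 2*(K*y))) = -7 + ((K + y) + (49 + 2*K*y)) = -7 + (49 + K + y + 2*K*y) = 42 + K + y + 2*K*y)
(X(-6, 6) + 68)**2 = ((42 + 6 - 6 + 2*6*(-6)) + 68)**2 = ((42 + 6 - 6 - 72) + 68)**2 = (-30 + 68)**2 = 38**2 = 1444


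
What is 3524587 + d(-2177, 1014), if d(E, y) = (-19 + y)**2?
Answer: 4514612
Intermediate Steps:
3524587 + d(-2177, 1014) = 3524587 + (-19 + 1014)**2 = 3524587 + 995**2 = 3524587 + 990025 = 4514612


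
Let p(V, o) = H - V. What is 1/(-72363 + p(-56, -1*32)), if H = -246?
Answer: -1/72553 ≈ -1.3783e-5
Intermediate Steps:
p(V, o) = -246 - V
1/(-72363 + p(-56, -1*32)) = 1/(-72363 + (-246 - 1*(-56))) = 1/(-72363 + (-246 + 56)) = 1/(-72363 - 190) = 1/(-72553) = -1/72553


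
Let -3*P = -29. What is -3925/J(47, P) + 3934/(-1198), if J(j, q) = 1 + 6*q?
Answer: -2467128/35341 ≈ -69.809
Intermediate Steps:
P = 29/3 (P = -⅓*(-29) = 29/3 ≈ 9.6667)
-3925/J(47, P) + 3934/(-1198) = -3925/(1 + 6*(29/3)) + 3934/(-1198) = -3925/(1 + 58) + 3934*(-1/1198) = -3925/59 - 1967/599 = -2467128/35341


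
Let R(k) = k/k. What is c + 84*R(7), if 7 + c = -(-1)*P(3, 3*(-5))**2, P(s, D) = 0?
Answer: 77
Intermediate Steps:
R(k) = 1
c = -7 (c = -7 - (-1)*0**2 = -7 - (-1)*0 = -7 - 1*0 = -7 + 0 = -7)
c + 84*R(7) = -7 + 84*1 = -7 + 84 = 77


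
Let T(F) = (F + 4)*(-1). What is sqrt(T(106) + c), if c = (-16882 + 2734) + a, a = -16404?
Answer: I*sqrt(30662) ≈ 175.11*I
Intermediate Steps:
T(F) = -4 - F (T(F) = (4 + F)*(-1) = -4 - F)
c = -30552 (c = (-16882 + 2734) - 16404 = -14148 - 16404 = -30552)
sqrt(T(106) + c) = sqrt((-4 - 1*106) - 30552) = sqrt((-4 - 106) - 30552) = sqrt(-110 - 30552) = sqrt(-30662) = I*sqrt(30662)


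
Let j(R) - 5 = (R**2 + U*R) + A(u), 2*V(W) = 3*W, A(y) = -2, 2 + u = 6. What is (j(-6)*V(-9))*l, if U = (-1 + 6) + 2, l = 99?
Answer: 8019/2 ≈ 4009.5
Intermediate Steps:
u = 4 (u = -2 + 6 = 4)
V(W) = 3*W/2 (V(W) = (3*W)/2 = 3*W/2)
U = 7 (U = 5 + 2 = 7)
j(R) = 3 + R**2 + 7*R (j(R) = 5 + ((R**2 + 7*R) - 2) = 5 + (-2 + R**2 + 7*R) = 3 + R**2 + 7*R)
(j(-6)*V(-9))*l = ((3 + (-6)**2 + 7*(-6))*((3/2)*(-9)))*99 = ((3 + 36 - 42)*(-27/2))*99 = -3*(-27/2)*99 = (81/2)*99 = 8019/2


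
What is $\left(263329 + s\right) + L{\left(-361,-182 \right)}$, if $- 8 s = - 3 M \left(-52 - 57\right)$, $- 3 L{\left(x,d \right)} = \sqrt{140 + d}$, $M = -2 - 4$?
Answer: $\frac{1054297}{4} - \frac{i \sqrt{42}}{3} \approx 2.6357 \cdot 10^{5} - 2.1602 i$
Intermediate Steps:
$M = -6$ ($M = -2 - 4 = -6$)
$L{\left(x,d \right)} = - \frac{\sqrt{140 + d}}{3}$
$s = \frac{981}{4}$ ($s = - \frac{\left(-3\right) \left(-6\right) \left(-52 - 57\right)}{8} = - \frac{18 \left(-109\right)}{8} = \left(- \frac{1}{8}\right) \left(-1962\right) = \frac{981}{4} \approx 245.25$)
$\left(263329 + s\right) + L{\left(-361,-182 \right)} = \left(263329 + \frac{981}{4}\right) - \frac{\sqrt{140 - 182}}{3} = \frac{1054297}{4} - \frac{\sqrt{-42}}{3} = \frac{1054297}{4} - \frac{i \sqrt{42}}{3}$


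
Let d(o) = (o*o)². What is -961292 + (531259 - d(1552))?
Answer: -5801855389649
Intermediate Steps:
d(o) = o⁴ (d(o) = (o²)² = o⁴)
-961292 + (531259 - d(1552)) = -961292 + (531259 - 1*1552⁴) = -961292 + (531259 - 1*5801854959616) = -961292 + (531259 - 5801854959616) = -961292 - 5801854428357 = -5801855389649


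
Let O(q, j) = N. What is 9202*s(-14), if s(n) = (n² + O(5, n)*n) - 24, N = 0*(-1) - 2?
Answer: 1840400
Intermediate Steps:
N = -2 (N = 0 - 2 = -2)
O(q, j) = -2
s(n) = -24 + n² - 2*n (s(n) = (n² - 2*n) - 24 = -24 + n² - 2*n)
9202*s(-14) = 9202*(-24 + (-14)² - 2*(-14)) = 9202*(-24 + 196 + 28) = 9202*200 = 1840400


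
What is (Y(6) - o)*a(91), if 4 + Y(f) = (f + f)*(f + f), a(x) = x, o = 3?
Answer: 12467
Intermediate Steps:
Y(f) = -4 + 4*f² (Y(f) = -4 + (f + f)*(f + f) = -4 + (2*f)*(2*f) = -4 + 4*f²)
(Y(6) - o)*a(91) = ((-4 + 4*6²) - 1*3)*91 = ((-4 + 4*36) - 3)*91 = ((-4 + 144) - 3)*91 = (140 - 3)*91 = 137*91 = 12467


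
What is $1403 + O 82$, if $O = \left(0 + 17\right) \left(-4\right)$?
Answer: $-4173$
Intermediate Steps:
$O = -68$ ($O = 17 \left(-4\right) = -68$)
$1403 + O 82 = 1403 - 5576 = -4173$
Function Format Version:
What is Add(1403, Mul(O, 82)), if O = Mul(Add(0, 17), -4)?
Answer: -4173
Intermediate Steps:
O = -68 (O = Mul(17, -4) = -68)
Add(1403, Mul(O, 82)) = Add(1403, Mul(-68, 82)) = Add(1403, -5576) = -4173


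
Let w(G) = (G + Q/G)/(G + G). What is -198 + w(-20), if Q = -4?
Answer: -39501/200 ≈ -197.50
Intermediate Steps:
w(G) = (G - 4/G)/(2*G) (w(G) = (G - 4/G)/(G + G) = (G - 4/G)/((2*G)) = (G - 4/G)*(1/(2*G)) = (G - 4/G)/(2*G))
-198 + w(-20) = -198 + (½ - 2/(-20)²) = -198 + (½ - 2*1/400) = -198 + (½ - 1/200) = -198 + 99/200 = -39501/200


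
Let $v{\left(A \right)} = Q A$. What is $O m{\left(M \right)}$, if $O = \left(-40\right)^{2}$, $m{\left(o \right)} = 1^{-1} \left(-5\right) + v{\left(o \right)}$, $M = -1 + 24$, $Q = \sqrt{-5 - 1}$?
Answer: $-8000 + 36800 i \sqrt{6} \approx -8000.0 + 90141.0 i$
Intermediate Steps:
$Q = i \sqrt{6}$ ($Q = \sqrt{-6} = i \sqrt{6} \approx 2.4495 i$)
$v{\left(A \right)} = i A \sqrt{6}$ ($v{\left(A \right)} = i \sqrt{6} A = i A \sqrt{6}$)
$M = 23$
$m{\left(o \right)} = -5 + i o \sqrt{6}$ ($m{\left(o \right)} = 1^{-1} \left(-5\right) + i o \sqrt{6} = 1 \left(-5\right) + i o \sqrt{6} = -5 + i o \sqrt{6}$)
$O = 1600$
$O m{\left(M \right)} = 1600 \left(-5 + i 23 \sqrt{6}\right) = 1600 \left(-5 + 23 i \sqrt{6}\right) = -8000 + 36800 i \sqrt{6}$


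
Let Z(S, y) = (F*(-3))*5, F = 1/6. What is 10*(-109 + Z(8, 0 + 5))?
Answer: -1115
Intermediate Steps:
F = 1/6 (F = 1*(1/6) = 1/6 ≈ 0.16667)
Z(S, y) = -5/2 (Z(S, y) = ((1/6)*(-3))*5 = -1/2*5 = -5/2)
10*(-109 + Z(8, 0 + 5)) = 10*(-109 - 5/2) = 10*(-223/2) = -1115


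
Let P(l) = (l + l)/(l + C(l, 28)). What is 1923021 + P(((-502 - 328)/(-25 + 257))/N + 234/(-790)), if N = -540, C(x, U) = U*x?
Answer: 55767611/29 ≈ 1.9230e+6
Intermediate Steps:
P(l) = 2/29 (P(l) = (l + l)/(l + 28*l) = (2*l)/((29*l)) = (2*l)*(1/(29*l)) = 2/29)
1923021 + P(((-502 - 328)/(-25 + 257))/N + 234/(-790)) = 1923021 + 2/29 = 55767611/29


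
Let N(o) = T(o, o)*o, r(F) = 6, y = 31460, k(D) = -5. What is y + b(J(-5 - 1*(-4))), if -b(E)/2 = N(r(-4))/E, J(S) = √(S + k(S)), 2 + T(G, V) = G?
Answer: 31460 + 8*I*√6 ≈ 31460.0 + 19.596*I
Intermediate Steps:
T(G, V) = -2 + G
J(S) = √(-5 + S) (J(S) = √(S - 5) = √(-5 + S))
N(o) = o*(-2 + o) (N(o) = (-2 + o)*o = o*(-2 + o))
b(E) = -48/E (b(E) = -2*6*(-2 + 6)/E = -2*6*4/E = -48/E)
y + b(J(-5 - 1*(-4))) = 31460 - 48/√(-5 + (-5 - 1*(-4))) = 31460 - 48/√(-5 + (-5 + 4)) = 31460 - 48/√(-5 - 1) = 31460 - 48*(-I*√6/6) = 31460 - (-8)*I*√6 = 31460 + 8*I*√6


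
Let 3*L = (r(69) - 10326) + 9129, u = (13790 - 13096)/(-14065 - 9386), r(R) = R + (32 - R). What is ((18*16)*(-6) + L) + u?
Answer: -16543609/7817 ≈ -2116.4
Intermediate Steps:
r(R) = 32
u = -694/23451 (u = 694/(-23451) = 694*(-1/23451) = -694/23451 ≈ -0.029594)
L = -1165/3 (L = ((32 - 10326) + 9129)/3 = (-10294 + 9129)/3 = (1/3)*(-1165) = -1165/3 ≈ -388.33)
((18*16)*(-6) + L) + u = ((18*16)*(-6) - 1165/3) - 694/23451 = (288*(-6) - 1165/3) - 694/23451 = (-1728 - 1165/3) - 694/23451 = -6349/3 - 694/23451 = -16543609/7817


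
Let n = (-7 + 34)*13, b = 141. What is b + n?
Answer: 492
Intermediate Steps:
n = 351 (n = 27*13 = 351)
b + n = 141 + 351 = 492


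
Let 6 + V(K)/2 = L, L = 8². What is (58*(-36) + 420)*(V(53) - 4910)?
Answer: 7996392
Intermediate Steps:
L = 64
V(K) = 116 (V(K) = -12 + 2*64 = -12 + 128 = 116)
(58*(-36) + 420)*(V(53) - 4910) = (58*(-36) + 420)*(116 - 4910) = (-2088 + 420)*(-4794) = -1668*(-4794) = 7996392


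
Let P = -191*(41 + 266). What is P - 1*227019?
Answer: -285656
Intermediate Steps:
P = -58637 (P = -191*307 = -58637)
P - 1*227019 = -58637 - 1*227019 = -58637 - 227019 = -285656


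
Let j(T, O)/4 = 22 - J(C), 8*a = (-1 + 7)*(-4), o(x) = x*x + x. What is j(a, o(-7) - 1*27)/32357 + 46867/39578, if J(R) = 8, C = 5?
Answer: 1518691887/1280625346 ≈ 1.1859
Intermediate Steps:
o(x) = x + x² (o(x) = x² + x = x + x²)
a = -3 (a = ((-1 + 7)*(-4))/8 = (6*(-4))/8 = (⅛)*(-24) = -3)
j(T, O) = 56 (j(T, O) = 4*(22 - 1*8) = 4*(22 - 8) = 4*14 = 56)
j(a, o(-7) - 1*27)/32357 + 46867/39578 = 56/32357 + 46867/39578 = 1518691887/1280625346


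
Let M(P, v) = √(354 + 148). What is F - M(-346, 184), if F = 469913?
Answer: 469913 - √502 ≈ 4.6989e+5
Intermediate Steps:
M(P, v) = √502
F - M(-346, 184) = 469913 - √502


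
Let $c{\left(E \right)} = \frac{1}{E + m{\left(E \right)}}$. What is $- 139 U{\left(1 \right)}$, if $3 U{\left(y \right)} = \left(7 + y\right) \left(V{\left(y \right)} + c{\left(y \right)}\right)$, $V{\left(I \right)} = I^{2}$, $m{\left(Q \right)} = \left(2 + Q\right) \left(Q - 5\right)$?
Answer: $- \frac{11120}{33} \approx -336.97$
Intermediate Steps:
$m{\left(Q \right)} = \left(-5 + Q\right) \left(2 + Q\right)$ ($m{\left(Q \right)} = \left(2 + Q\right) \left(-5 + Q\right) = \left(-5 + Q\right) \left(2 + Q\right)$)
$c{\left(E \right)} = \frac{1}{-10 + E^{2} - 2 E}$ ($c{\left(E \right)} = \frac{1}{E - \left(10 - E^{2} + 3 E\right)} = \frac{1}{-10 + E^{2} - 2 E}$)
$U{\left(y \right)} = \frac{\left(7 + y\right) \left(y^{2} + \frac{1}{-10 + y^{2} - 2 y}\right)}{3}$
$- 139 U{\left(1 \right)} = - 139 \frac{-7 - 1 + 1^{2} \left(7 + 1\right) \left(10 - 1^{2} + 2 \cdot 1\right)}{3 \left(10 - 1^{2} + 2 \cdot 1\right)} = - 139 \frac{-7 - 1 + 1 \cdot 8 \left(10 - 1 + 2\right)}{3 \left(10 - 1 + 2\right)} = - 139 \frac{-7 - 1 + 1 \cdot 8 \cdot 11}{3 \cdot 11} = - 139 \cdot \frac{1}{3} \cdot \frac{1}{11} \left(-7 - 1 + 88\right) = - 139 \cdot \frac{1}{3} \cdot \frac{1}{11} \cdot 80 = \left(-139\right) \frac{80}{33} = - \frac{11120}{33}$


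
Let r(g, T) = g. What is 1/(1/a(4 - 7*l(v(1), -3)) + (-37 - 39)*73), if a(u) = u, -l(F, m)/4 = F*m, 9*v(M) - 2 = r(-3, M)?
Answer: -40/221917 ≈ -0.00018025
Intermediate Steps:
v(M) = -⅑ (v(M) = 2/9 + (⅑)*(-3) = 2/9 - ⅓ = -⅑)
l(F, m) = -4*F*m
1/(1/a(4 - 7*l(v(1), -3)) + (-37 - 39)*73) = 1/(1/(4 - (-28)*(-1)*(-3)/9) + (-37 - 39)*73) = 1/(1/(4 - 7*(-4/3)) - 76*73) = 1/(1/(4 + 28/3) - 5548) = 1/(1/(40/3) - 5548) = 1/(3/40 - 5548) = 1/(-221917/40) = -40/221917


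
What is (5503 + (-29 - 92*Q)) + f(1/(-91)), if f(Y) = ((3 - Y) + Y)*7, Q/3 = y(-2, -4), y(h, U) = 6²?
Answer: -4441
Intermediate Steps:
y(h, U) = 36
Q = 108 (Q = 3*36 = 108)
f(Y) = 21 (f(Y) = 3*7 = 21)
(5503 + (-29 - 92*Q)) + f(1/(-91)) = (5503 + (-29 - 92*108)) + 21 = (5503 + (-29 - 9936)) + 21 = (5503 - 9965) + 21 = -4462 + 21 = -4441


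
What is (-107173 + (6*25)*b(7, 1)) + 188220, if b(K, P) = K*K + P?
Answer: 88547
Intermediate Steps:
b(K, P) = P + K² (b(K, P) = K² + P = P + K²)
(-107173 + (6*25)*b(7, 1)) + 188220 = (-107173 + (6*25)*(1 + 7²)) + 188220 = (-107173 + 150*(1 + 49)) + 188220 = (-107173 + 150*50) + 188220 = (-107173 + 7500) + 188220 = -99673 + 188220 = 88547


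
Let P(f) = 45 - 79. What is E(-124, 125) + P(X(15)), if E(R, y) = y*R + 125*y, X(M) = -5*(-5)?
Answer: 91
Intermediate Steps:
X(M) = 25
E(R, y) = 125*y + R*y (E(R, y) = R*y + 125*y = 125*y + R*y)
P(f) = -34
E(-124, 125) + P(X(15)) = 125*(125 - 124) - 34 = 125*1 - 34 = 125 - 34 = 91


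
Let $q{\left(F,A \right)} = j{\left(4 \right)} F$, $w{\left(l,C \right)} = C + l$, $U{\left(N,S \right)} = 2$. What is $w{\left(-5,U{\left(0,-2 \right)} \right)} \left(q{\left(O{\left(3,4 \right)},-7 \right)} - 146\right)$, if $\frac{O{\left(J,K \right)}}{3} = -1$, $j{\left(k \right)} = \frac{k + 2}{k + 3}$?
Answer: $\frac{3120}{7} \approx 445.71$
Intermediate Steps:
$j{\left(k \right)} = \frac{2 + k}{3 + k}$
$O{\left(J,K \right)} = -3$ ($O{\left(J,K \right)} = 3 \left(-1\right) = -3$)
$q{\left(F,A \right)} = \frac{6 F}{7}$ ($q{\left(F,A \right)} = \frac{2 + 4}{3 + 4} F = \frac{1}{7} \cdot 6 F = \frac{6 F}{7}$)
$w{\left(-5,U{\left(0,-2 \right)} \right)} \left(q{\left(O{\left(3,4 \right)},-7 \right)} - 146\right) = \left(2 - 5\right) \left(\frac{6}{7} \left(-3\right) - 146\right) = - 3 \left(- \frac{18}{7} - 146\right) = \left(-3\right) \left(- \frac{1040}{7}\right) = \frac{3120}{7}$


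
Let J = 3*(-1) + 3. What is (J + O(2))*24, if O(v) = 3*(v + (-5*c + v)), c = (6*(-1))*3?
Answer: 6768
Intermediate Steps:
c = -18 (c = -6*3 = -18)
J = 0 (J = -3 + 3 = 0)
O(v) = 270 + 6*v (O(v) = 3*(v + (-5*(-18) + v)) = 3*(v + (90 + v)) = 3*(90 + 2*v) = 270 + 6*v)
(J + O(2))*24 = (0 + (270 + 6*2))*24 = (0 + (270 + 12))*24 = (0 + 282)*24 = 282*24 = 6768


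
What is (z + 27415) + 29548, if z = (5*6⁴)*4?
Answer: 82883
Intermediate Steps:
z = 25920 (z = (5*1296)*4 = 6480*4 = 25920)
(z + 27415) + 29548 = (25920 + 27415) + 29548 = 53335 + 29548 = 82883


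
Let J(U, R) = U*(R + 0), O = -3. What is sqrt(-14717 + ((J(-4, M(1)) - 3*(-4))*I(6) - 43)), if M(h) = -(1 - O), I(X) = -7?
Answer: 2*I*sqrt(3739) ≈ 122.29*I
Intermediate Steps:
M(h) = -4 (M(h) = -(1 - 1*(-3)) = -(1 + 3) = -1*4 = -4)
J(U, R) = R*U (J(U, R) = U*R = R*U)
sqrt(-14717 + ((J(-4, M(1)) - 3*(-4))*I(6) - 43)) = sqrt(-14717 + ((-4*(-4) - 3*(-4))*(-7) - 43)) = sqrt(-14717 + ((16 + 12)*(-7) - 43)) = sqrt(-14717 + (28*(-7) - 43)) = sqrt(-14717 + (-196 - 43)) = sqrt(-14717 - 239) = sqrt(-14956) = 2*I*sqrt(3739)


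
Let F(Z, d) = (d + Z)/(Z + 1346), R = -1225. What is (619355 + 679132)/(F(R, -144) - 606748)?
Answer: -157116927/73417877 ≈ -2.1400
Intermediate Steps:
F(Z, d) = (Z + d)/(1346 + Z)
(619355 + 679132)/(F(R, -144) - 606748) = (619355 + 679132)/((-1225 - 144)/(1346 - 1225) - 606748) = 1298487/(-1369/121 - 606748) = 1298487/(-73417877/121) = 1298487*(-121/73417877) = -157116927/73417877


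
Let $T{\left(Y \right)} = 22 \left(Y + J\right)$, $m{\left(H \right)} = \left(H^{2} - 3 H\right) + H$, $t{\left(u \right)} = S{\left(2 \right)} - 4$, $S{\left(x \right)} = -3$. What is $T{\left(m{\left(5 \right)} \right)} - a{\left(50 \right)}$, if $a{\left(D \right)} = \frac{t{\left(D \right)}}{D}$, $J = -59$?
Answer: $- \frac{48393}{50} \approx -967.86$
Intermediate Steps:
$t{\left(u \right)} = -7$ ($t{\left(u \right)} = -3 - 4 = -7$)
$m{\left(H \right)} = H^{2} - 2 H$
$a{\left(D \right)} = - \frac{7}{D}$
$T{\left(Y \right)} = -1298 + 22 Y$ ($T{\left(Y \right)} = 22 \left(Y - 59\right) = 22 \left(-59 + Y\right) = -1298 + 22 Y$)
$T{\left(m{\left(5 \right)} \right)} - a{\left(50 \right)} = \left(-1298 + 22 \cdot 5 \left(-2 + 5\right)\right) - - \frac{7}{50} = \left(-1298 + 22 \cdot 5 \cdot 3\right) - \left(-7\right) \frac{1}{50} = \left(-1298 + 22 \cdot 15\right) - - \frac{7}{50} = \left(-1298 + 330\right) + \frac{7}{50} = -968 + \frac{7}{50} = - \frac{48393}{50}$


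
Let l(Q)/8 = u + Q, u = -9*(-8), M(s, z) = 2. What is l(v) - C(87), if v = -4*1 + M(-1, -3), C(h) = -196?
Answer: 756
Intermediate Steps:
u = 72
v = -2 (v = -4*1 + 2 = -4 + 2 = -2)
l(Q) = 576 + 8*Q (l(Q) = 8*(72 + Q) = 576 + 8*Q)
l(v) - C(87) = (576 + 8*(-2)) - 1*(-196) = (576 - 16) + 196 = 560 + 196 = 756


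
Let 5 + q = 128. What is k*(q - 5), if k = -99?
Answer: -11682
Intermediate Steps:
q = 123 (q = -5 + 128 = 123)
k*(q - 5) = -99*(123 - 5) = -99*118 = -11682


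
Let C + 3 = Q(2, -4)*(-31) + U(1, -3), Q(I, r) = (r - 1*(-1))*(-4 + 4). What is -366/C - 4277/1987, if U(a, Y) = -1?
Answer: 355067/3974 ≈ 89.348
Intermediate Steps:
Q(I, r) = 0 (Q(I, r) = (r + 1)*0 = (1 + r)*0 = 0)
C = -4 (C = -3 + (0*(-31) - 1) = -3 + (0 - 1) = -3 - 1 = -4)
-366/C - 4277/1987 = -366/(-4) - 4277/1987 = -366*(-¼) - 4277*1/1987 = 183/2 - 4277/1987 = 355067/3974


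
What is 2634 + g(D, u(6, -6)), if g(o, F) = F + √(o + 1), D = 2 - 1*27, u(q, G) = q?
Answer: 2640 + 2*I*√6 ≈ 2640.0 + 4.899*I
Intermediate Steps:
D = -25 (D = 2 - 27 = -25)
g(o, F) = F + √(1 + o)
2634 + g(D, u(6, -6)) = 2634 + (6 + √(1 - 25)) = 2634 + (6 + √(-24)) = 2634 + (6 + 2*I*√6) = 2640 + 2*I*√6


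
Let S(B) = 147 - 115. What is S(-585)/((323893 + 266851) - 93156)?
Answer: 8/124397 ≈ 6.4310e-5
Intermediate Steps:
S(B) = 32
S(-585)/((323893 + 266851) - 93156) = 32/((323893 + 266851) - 93156) = 32/(590744 - 93156) = 32/497588 = 32*(1/497588) = 8/124397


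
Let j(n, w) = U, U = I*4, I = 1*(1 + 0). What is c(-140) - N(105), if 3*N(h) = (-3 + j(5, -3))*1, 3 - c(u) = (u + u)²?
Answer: -235192/3 ≈ -78397.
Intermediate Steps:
I = 1 (I = 1*1 = 1)
U = 4 (U = 1*4 = 4)
j(n, w) = 4
c(u) = 3 - 4*u² (c(u) = 3 - (u + u)² = 3 - (2*u)² = 3 - 4*u²)
N(h) = ⅓ (N(h) = ((-3 + 4)*1)/3 = (1*1)/3 = (⅓)*1 = ⅓)
c(-140) - N(105) = (3 - 4*(-140)²) - 1*⅓ = (3 - 4*19600) - ⅓ = (3 - 78400) - ⅓ = -78397 - ⅓ = -235192/3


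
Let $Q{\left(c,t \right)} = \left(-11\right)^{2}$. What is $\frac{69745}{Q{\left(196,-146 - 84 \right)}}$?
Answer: $\frac{69745}{121} \approx 576.41$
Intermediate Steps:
$Q{\left(c,t \right)} = 121$
$\frac{69745}{Q{\left(196,-146 - 84 \right)}} = \frac{69745}{121}$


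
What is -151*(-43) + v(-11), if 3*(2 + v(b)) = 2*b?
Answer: 19451/3 ≈ 6483.7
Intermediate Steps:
v(b) = -2 + 2*b/3 (v(b) = -2 + (2*b)/3 = -2 + 2*b/3)
-151*(-43) + v(-11) = -151*(-43) + (-2 + (2/3)*(-11)) = 6493 + (-2 - 22/3) = 6493 - 28/3 = 19451/3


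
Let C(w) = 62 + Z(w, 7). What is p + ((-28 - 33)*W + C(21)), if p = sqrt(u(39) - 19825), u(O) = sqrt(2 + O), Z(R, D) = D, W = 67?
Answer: -4018 + I*sqrt(19825 - sqrt(41)) ≈ -4018.0 + 140.78*I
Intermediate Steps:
C(w) = 69 (C(w) = 62 + 7 = 69)
p = sqrt(-19825 + sqrt(41)) (p = sqrt(sqrt(2 + 39) - 19825) = sqrt(sqrt(41) - 19825) = sqrt(-19825 + sqrt(41)) ≈ 140.78*I)
p + ((-28 - 33)*W + C(21)) = sqrt(-19825 + sqrt(41)) + ((-28 - 33)*67 + 69) = sqrt(-19825 + sqrt(41)) + (-61*67 + 69) = sqrt(-19825 + sqrt(41)) + (-4087 + 69) = sqrt(-19825 + sqrt(41)) - 4018 = -4018 + sqrt(-19825 + sqrt(41))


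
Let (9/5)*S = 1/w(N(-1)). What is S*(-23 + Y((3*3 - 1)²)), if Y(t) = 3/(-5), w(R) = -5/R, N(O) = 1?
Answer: 118/45 ≈ 2.6222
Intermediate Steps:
S = -⅑ (S = 5/(9*((-5/1))) = 5/(9*((-5*1))) = (5/9)/(-5) = (5/9)*(-⅕) = -⅑ ≈ -0.11111)
Y(t) = -⅗ (Y(t) = 3*(-⅕) = -⅗)
S*(-23 + Y((3*3 - 1)²)) = -(-23 - ⅗)/9 = -⅑*(-118/5) = 118/45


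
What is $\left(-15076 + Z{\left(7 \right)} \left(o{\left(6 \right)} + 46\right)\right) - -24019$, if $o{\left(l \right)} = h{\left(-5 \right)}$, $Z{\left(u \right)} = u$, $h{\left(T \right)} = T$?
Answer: $9230$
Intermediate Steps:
$o{\left(l \right)} = -5$
$\left(-15076 + Z{\left(7 \right)} \left(o{\left(6 \right)} + 46\right)\right) - -24019 = \left(-15076 + 7 \left(-5 + 46\right)\right) - -24019 = \left(-15076 + 7 \cdot 41\right) + 24019 = \left(-15076 + 287\right) + 24019 = -14789 + 24019 = 9230$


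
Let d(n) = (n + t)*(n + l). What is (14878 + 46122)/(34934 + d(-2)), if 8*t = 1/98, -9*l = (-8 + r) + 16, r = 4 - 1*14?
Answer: 26901000/15407461 ≈ 1.7460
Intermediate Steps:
r = -10 (r = 4 - 14 = -10)
l = 2/9 (l = -((-8 - 10) + 16)/9 = -(-18 + 16)/9 = -⅑*(-2) = 2/9 ≈ 0.22222)
t = 1/784 (t = (⅛)/98 = (⅛)*(1/98) = 1/784 ≈ 0.0012755)
d(n) = (1/784 + n)*(2/9 + n) (d(n) = (n + 1/784)*(n + 2/9) = (1/784 + n)*(2/9 + n))
(14878 + 46122)/(34934 + d(-2)) = (14878 + 46122)/(34934 + (1/3528 + (-2)² + (1577/7056)*(-2))) = 61000/(34934 + (1/3528 + 4 - 1577/3528)) = 61000/(34934 + 1567/441) = 61000/(15407461/441) = 61000*(441/15407461) = 26901000/15407461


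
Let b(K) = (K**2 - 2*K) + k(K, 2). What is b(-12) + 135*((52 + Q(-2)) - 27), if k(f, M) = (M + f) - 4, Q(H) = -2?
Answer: 3259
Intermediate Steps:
k(f, M) = -4 + M + f
b(K) = -2 + K**2 - K (b(K) = (K**2 - 2*K) + (-4 + 2 + K) = (K**2 - 2*K) + (-2 + K) = -2 + K**2 - K)
b(-12) + 135*((52 + Q(-2)) - 27) = (-2 + (-12)**2 - 1*(-12)) + 135*((52 - 2) - 27) = (-2 + 144 + 12) + 135*(50 - 27) = 154 + 135*23 = 154 + 3105 = 3259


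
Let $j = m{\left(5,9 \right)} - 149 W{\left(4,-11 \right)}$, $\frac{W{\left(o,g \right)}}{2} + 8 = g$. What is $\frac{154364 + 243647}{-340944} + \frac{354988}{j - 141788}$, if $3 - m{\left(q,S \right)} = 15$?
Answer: $- \frac{87607725095}{23207717136} \approx -3.7749$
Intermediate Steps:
$m{\left(q,S \right)} = -12$ ($m{\left(q,S \right)} = 3 - 15 = -12$)
$W{\left(o,g \right)} = -16 + 2 g$
$j = 5650$ ($j = -12 - 149 \left(-16 + 2 \left(-11\right)\right) = -12 - 149 \left(-16 - 22\right) = -12 - -5662 = -12 + 5662 = 5650$)
$\frac{154364 + 243647}{-340944} + \frac{354988}{j - 141788} = \frac{154364 + 243647}{-340944} + \frac{354988}{5650 - 141788} = 398011 \left(- \frac{1}{340944}\right) + \frac{354988}{-136138} = - \frac{398011}{340944} + 354988 \left(- \frac{1}{136138}\right) = - \frac{398011}{340944} - \frac{177494}{68069} = - \frac{87607725095}{23207717136}$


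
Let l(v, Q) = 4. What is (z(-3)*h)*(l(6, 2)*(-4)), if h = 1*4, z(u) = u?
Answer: 192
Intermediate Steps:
h = 4
(z(-3)*h)*(l(6, 2)*(-4)) = (-3*4)*(4*(-4)) = -12*(-16) = 192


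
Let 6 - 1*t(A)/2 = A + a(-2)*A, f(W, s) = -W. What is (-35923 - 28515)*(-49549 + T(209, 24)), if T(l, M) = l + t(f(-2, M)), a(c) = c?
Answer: 3178339912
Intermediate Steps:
t(A) = 12 + 2*A (t(A) = 12 - 2*(A - 2*A) = 12 - (-2)*A = 12 + 2*A)
T(l, M) = 16 + l (T(l, M) = l + (12 + 2*(-1*(-2))) = l + (12 + 2*2) = l + (12 + 4) = l + 16 = 16 + l)
(-35923 - 28515)*(-49549 + T(209, 24)) = (-35923 - 28515)*(-49549 + (16 + 209)) = -64438*(-49549 + 225) = -64438*(-49324) = 3178339912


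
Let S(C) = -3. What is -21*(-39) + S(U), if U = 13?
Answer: 816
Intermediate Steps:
-21*(-39) + S(U) = -21*(-39) - 3 = 819 - 3 = 816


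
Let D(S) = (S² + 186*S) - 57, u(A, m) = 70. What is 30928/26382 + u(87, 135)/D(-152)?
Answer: 15975206/13784595 ≈ 1.1589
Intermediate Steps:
D(S) = -57 + S² + 186*S
30928/26382 + u(87, 135)/D(-152) = 30928/26382 + 70/(-57 + (-152)² + 186*(-152)) = 30928*(1/26382) + 70/(-57 + 23104 - 28272) = 15464/13191 + 70/(-5225) = 15464/13191 + 70*(-1/5225) = 15464/13191 - 14/1045 = 15975206/13784595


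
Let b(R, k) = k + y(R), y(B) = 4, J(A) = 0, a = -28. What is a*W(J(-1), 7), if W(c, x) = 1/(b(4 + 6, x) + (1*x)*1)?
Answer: -14/9 ≈ -1.5556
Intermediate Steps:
b(R, k) = 4 + k (b(R, k) = k + 4 = 4 + k)
W(c, x) = 1/(4 + 2*x) (W(c, x) = 1/((4 + x) + (1*x)*1) = 1/((4 + x) + x*1) = 1/((4 + x) + x) = 1/(4 + 2*x))
a*W(J(-1), 7) = -14/(2 + 7) = -14/9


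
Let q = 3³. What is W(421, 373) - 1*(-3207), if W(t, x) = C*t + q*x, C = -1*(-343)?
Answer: 157681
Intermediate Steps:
C = 343
q = 27
W(t, x) = 27*x + 343*t (W(t, x) = 343*t + 27*x = 27*x + 343*t)
W(421, 373) - 1*(-3207) = (27*373 + 343*421) - 1*(-3207) = (10071 + 144403) + 3207 = 154474 + 3207 = 157681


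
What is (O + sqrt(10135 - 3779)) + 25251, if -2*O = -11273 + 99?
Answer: 30838 + 2*sqrt(1589) ≈ 30918.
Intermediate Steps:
O = 5587 (O = -(-11273 + 99)/2 = -1/2*(-11174) = 5587)
(O + sqrt(10135 - 3779)) + 25251 = (5587 + sqrt(10135 - 3779)) + 25251 = (5587 + sqrt(6356)) + 25251 = (5587 + 2*sqrt(1589)) + 25251 = 30838 + 2*sqrt(1589)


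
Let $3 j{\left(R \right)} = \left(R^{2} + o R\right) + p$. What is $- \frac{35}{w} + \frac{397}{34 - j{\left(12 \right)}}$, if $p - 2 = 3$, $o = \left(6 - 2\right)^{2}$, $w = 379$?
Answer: $- \frac{459754}{90581} \approx -5.0756$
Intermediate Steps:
$o = 16$ ($o = 4^{2} = 16$)
$p = 5$ ($p = 2 + 3 = 5$)
$j{\left(R \right)} = \frac{5}{3} + \frac{R^{2}}{3} + \frac{16 R}{3}$ ($j{\left(R \right)} = \frac{\left(R^{2} + 16 R\right) + 5}{3} = \frac{5 + R^{2} + 16 R}{3} = \frac{5}{3} + \frac{R^{2}}{3} + \frac{16 R}{3}$)
$- \frac{35}{w} + \frac{397}{34 - j{\left(12 \right)}} = - \frac{35}{379} + \frac{397}{34 - \left(\frac{5}{3} + \frac{12^{2}}{3} + \frac{16}{3} \cdot 12\right)} = \left(-35\right) \frac{1}{379} + \frac{397}{34 - \left(\frac{5}{3} + \frac{1}{3} \cdot 144 + 64\right)} = - \frac{35}{379} + \frac{397}{34 - \left(\frac{5}{3} + 48 + 64\right)} = - \frac{35}{379} + \frac{397}{34 - \frac{341}{3}} = - \frac{35}{379} + \frac{397}{- \frac{239}{3}} = - \frac{35}{379} + 397 \left(- \frac{3}{239}\right) = - \frac{35}{379} - \frac{1191}{239} = - \frac{459754}{90581}$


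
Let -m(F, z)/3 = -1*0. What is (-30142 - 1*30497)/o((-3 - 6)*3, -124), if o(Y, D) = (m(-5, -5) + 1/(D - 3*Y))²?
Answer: -112121511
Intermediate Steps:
m(F, z) = 0 (m(F, z) = -(-3)*0 = -3*0 = 0)
o(Y, D) = (D - 3*Y)⁻² (o(Y, D) = (0 + 1/(D - 3*Y))² = (1/(D - 3*Y))² = (D - 3*Y)⁻²)
(-30142 - 1*30497)/o((-3 - 6)*3, -124) = (-30142 - 1*30497)/((-124 - 3*(-3 - 6)*3)⁻²) = (-30142 - 30497)/((-124 - (-27)*3)⁻²) = -60639*(-124 - 3*(-27))² = -60639*(-124 + 81)² = -60639/((-43)⁻²) = -60639/1/1849 = -60639*1849 = -112121511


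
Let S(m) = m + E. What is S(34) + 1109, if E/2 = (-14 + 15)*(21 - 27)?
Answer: 1131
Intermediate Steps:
E = -12 (E = 2*((-14 + 15)*(21 - 27)) = 2*(1*(-6)) = 2*(-6) = -12)
S(m) = -12 + m (S(m) = m - 12 = -12 + m)
S(34) + 1109 = (-12 + 34) + 1109 = 22 + 1109 = 1131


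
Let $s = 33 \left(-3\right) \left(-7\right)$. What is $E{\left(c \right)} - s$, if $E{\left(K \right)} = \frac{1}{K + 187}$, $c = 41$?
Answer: $- \frac{158003}{228} \approx -693.0$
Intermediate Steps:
$E{\left(K \right)} = \frac{1}{187 + K}$
$s = 693$ ($s = \left(-99\right) \left(-7\right) = 693$)
$E{\left(c \right)} - s = \frac{1}{187 + 41} - 693 = \frac{1}{228} - 693 = - \frac{158003}{228}$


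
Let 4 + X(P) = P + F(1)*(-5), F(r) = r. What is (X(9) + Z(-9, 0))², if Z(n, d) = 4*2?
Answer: 64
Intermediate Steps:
Z(n, d) = 8
X(P) = -9 + P (X(P) = -4 + (P + 1*(-5)) = -4 + (P - 5) = -4 + (-5 + P) = -9 + P)
(X(9) + Z(-9, 0))² = ((-9 + 9) + 8)² = (0 + 8)² = 8² = 64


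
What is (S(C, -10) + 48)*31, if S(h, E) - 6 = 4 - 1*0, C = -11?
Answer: 1798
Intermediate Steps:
S(h, E) = 10 (S(h, E) = 6 + (4 - 1*0) = 6 + (4 + 0) = 6 + 4 = 10)
(S(C, -10) + 48)*31 = (10 + 48)*31 = 58*31 = 1798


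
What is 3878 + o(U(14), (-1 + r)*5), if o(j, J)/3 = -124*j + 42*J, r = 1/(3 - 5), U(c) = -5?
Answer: 4793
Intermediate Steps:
r = -1/2 (r = 1/(-2) = -1/2 ≈ -0.50000)
o(j, J) = -372*j + 126*J (o(j, J) = 3*(-124*j + 42*J) = -372*j + 126*J)
3878 + o(U(14), (-1 + r)*5) = 3878 + (-372*(-5) + 126*((-1 - 1/2)*5)) = 3878 + (1860 + 126*(-3/2*5)) = 3878 + (1860 + 126*(-15/2)) = 3878 + (1860 - 945) = 3878 + 915 = 4793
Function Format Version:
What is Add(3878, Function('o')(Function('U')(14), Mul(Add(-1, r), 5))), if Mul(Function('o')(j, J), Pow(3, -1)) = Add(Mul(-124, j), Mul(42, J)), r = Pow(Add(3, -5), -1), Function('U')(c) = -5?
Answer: 4793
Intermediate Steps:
r = Rational(-1, 2) (r = Pow(-2, -1) = Rational(-1, 2) ≈ -0.50000)
Function('o')(j, J) = Add(Mul(-372, j), Mul(126, J)) (Function('o')(j, J) = Mul(3, Add(Mul(-124, j), Mul(42, J))) = Add(Mul(-372, j), Mul(126, J)))
Add(3878, Function('o')(Function('U')(14), Mul(Add(-1, r), 5))) = Add(3878, Add(Mul(-372, -5), Mul(126, Mul(Add(-1, Rational(-1, 2)), 5)))) = Add(3878, Add(1860, Mul(126, Mul(Rational(-3, 2), 5)))) = Add(3878, Add(1860, Mul(126, Rational(-15, 2)))) = Add(3878, Add(1860, -945)) = Add(3878, 915) = 4793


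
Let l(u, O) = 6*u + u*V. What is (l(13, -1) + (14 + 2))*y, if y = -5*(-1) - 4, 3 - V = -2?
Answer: 159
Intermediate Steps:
V = 5 (V = 3 - 1*(-2) = 3 + 2 = 5)
y = 1 (y = 5 - 4 = 1)
l(u, O) = 11*u (l(u, O) = 6*u + u*5 = 6*u + 5*u = 11*u)
(l(13, -1) + (14 + 2))*y = (11*13 + (14 + 2))*1 = (143 + 16)*1 = 159*1 = 159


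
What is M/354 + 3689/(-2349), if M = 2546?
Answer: 779108/138591 ≈ 5.6216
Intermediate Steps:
M/354 + 3689/(-2349) = 2546/354 + 3689/(-2349) = 2546*(1/354) + 3689*(-1/2349) = 1273/177 - 3689/2349 = 779108/138591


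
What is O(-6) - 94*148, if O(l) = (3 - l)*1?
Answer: -13903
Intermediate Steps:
O(l) = 3 - l
O(-6) - 94*148 = (3 - 1*(-6)) - 94*148 = (3 + 6) - 13912 = 9 - 13912 = -13903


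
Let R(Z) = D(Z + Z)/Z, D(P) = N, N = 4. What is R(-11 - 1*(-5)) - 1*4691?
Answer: -14075/3 ≈ -4691.7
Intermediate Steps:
D(P) = 4
R(Z) = 4/Z
R(-11 - 1*(-5)) - 1*4691 = 4/(-11 - 1*(-5)) - 1*4691 = 4/(-11 + 5) - 4691 = 4/(-6) - 4691 = 4*(-1/6) - 4691 = -2/3 - 4691 = -14075/3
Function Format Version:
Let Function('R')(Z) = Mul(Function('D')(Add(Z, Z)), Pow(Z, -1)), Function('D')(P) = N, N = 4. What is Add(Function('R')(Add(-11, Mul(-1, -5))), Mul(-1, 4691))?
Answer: Rational(-14075, 3) ≈ -4691.7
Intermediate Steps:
Function('D')(P) = 4
Function('R')(Z) = Mul(4, Pow(Z, -1))
Add(Function('R')(Add(-11, Mul(-1, -5))), Mul(-1, 4691)) = Add(Mul(4, Pow(Add(-11, Mul(-1, -5)), -1)), Mul(-1, 4691)) = Add(Mul(4, Pow(Add(-11, 5), -1)), -4691) = Add(Mul(4, Pow(-6, -1)), -4691) = Add(Mul(4, Rational(-1, 6)), -4691) = Add(Rational(-2, 3), -4691) = Rational(-14075, 3)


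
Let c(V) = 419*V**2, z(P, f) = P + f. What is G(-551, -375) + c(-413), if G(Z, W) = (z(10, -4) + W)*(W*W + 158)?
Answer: 19519484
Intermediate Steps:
G(Z, W) = (6 + W)*(158 + W**2) (G(Z, W) = ((10 - 4) + W)*(W*W + 158) = (6 + W)*(W**2 + 158) = (6 + W)*(158 + W**2))
G(-551, -375) + c(-413) = (948 + (-375)**3 + 6*(-375)**2 + 158*(-375)) + 419*(-413)**2 = (948 - 52734375 + 6*140625 - 59250) + 419*170569 = (948 - 52734375 + 843750 - 59250) + 71468411 = -51948927 + 71468411 = 19519484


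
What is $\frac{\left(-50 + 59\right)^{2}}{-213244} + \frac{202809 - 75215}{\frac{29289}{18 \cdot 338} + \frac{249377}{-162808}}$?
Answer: $\frac{172761679331829813}{4444324612756} \approx 38872.0$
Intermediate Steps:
$\frac{\left(-50 + 59\right)^{2}}{-213244} + \frac{202809 - 75215}{\frac{29289}{18 \cdot 338} + \frac{249377}{-162808}} = 9^{2} \left(- \frac{1}{213244}\right) + \frac{127594}{\frac{29289}{6084} + 249377 \left(- \frac{1}{162808}\right)} = 81 \left(- \frac{1}{213244}\right) + \frac{127594}{29289 \cdot \frac{1}{6084} - \frac{249377}{162808}} = - \frac{81}{213244} + \frac{127594}{\frac{751}{156} - \frac{249377}{162808}} = - \frac{81}{213244} + \frac{127594}{\frac{20841499}{6349512}} = - \frac{81}{213244} + 127594 \cdot \frac{6349512}{20841499} = - \frac{81}{213244} + \frac{810159634128}{20841499} = \frac{172761679331829813}{4444324612756}$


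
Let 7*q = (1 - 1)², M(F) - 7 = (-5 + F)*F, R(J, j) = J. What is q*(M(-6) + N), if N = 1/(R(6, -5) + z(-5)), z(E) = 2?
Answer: 0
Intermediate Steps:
M(F) = 7 + F*(-5 + F) (M(F) = 7 + (-5 + F)*F = 7 + F*(-5 + F))
N = ⅛ (N = 1/(6 + 2) = 1/8 = ⅛ ≈ 0.12500)
q = 0 (q = (1 - 1)²/7 = (⅐)*0² = (⅐)*0 = 0)
q*(M(-6) + N) = 0*((7 + (-6)² - 5*(-6)) + ⅛) = 0*((7 + 36 + 30) + ⅛) = 0*(73 + ⅛) = 0*(585/8) = 0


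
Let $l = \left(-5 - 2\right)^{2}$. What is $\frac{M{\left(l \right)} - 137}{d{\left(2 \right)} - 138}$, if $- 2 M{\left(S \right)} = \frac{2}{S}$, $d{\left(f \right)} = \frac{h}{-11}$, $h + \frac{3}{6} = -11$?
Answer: $\frac{147708}{147637} \approx 1.0005$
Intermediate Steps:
$h = - \frac{23}{2}$ ($h = - \frac{1}{2} - 11 = - \frac{23}{2} \approx -11.5$)
$d{\left(f \right)} = \frac{23}{22}$ ($d{\left(f \right)} = - \frac{23}{2 \left(-11\right)} = \left(- \frac{23}{2}\right) \left(- \frac{1}{11}\right) = \frac{23}{22}$)
$l = 49$ ($l = \left(-7\right)^{2} = 49$)
$M{\left(S \right)} = - \frac{1}{S}$ ($M{\left(S \right)} = - \frac{2 \frac{1}{S}}{2} = - \frac{1}{S}$)
$\frac{M{\left(l \right)} - 137}{d{\left(2 \right)} - 138} = \frac{- \frac{1}{49} - 137}{\frac{23}{22} - 138} = \frac{\left(-1\right) \frac{1}{49} - 137}{- \frac{3013}{22}} = \left(- \frac{1}{49} - 137\right) \left(- \frac{22}{3013}\right) = \left(- \frac{6714}{49}\right) \left(- \frac{22}{3013}\right) = \frac{147708}{147637}$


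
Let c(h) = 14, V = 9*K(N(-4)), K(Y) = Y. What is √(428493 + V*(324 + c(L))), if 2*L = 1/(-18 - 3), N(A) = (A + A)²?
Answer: 29*√741 ≈ 789.42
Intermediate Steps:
N(A) = 4*A² (N(A) = (2*A)² = 4*A²)
L = -1/42 (L = 1/(2*(-18 - 3)) = (½)/(-21) = (½)*(-1/21) = -1/42 ≈ -0.023810)
V = 576 (V = 9*(4*(-4)²) = 9*(4*16) = 9*64 = 576)
√(428493 + V*(324 + c(L))) = √(428493 + 576*(324 + 14)) = √(428493 + 576*338) = √(428493 + 194688) = √623181 = 29*√741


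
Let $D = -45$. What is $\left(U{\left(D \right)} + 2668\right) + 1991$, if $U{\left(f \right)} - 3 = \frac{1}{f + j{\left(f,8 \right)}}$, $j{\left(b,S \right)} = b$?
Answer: $\frac{419579}{90} \approx 4662.0$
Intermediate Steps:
$U{\left(f \right)} = 3 + \frac{1}{2 f}$ ($U{\left(f \right)} = 3 + \frac{1}{f + f} = 3 + \frac{1}{2 f}$)
$\left(U{\left(D \right)} + 2668\right) + 1991 = \left(\left(3 + \frac{1}{2 \left(-45\right)}\right) + 2668\right) + 1991 = \left(\left(3 + \frac{1}{2} \left(- \frac{1}{45}\right)\right) + 2668\right) + 1991 = \left(\left(3 - \frac{1}{90}\right) + 2668\right) + 1991 = \left(\frac{269}{90} + 2668\right) + 1991 = \frac{240389}{90} + 1991 = \frac{419579}{90}$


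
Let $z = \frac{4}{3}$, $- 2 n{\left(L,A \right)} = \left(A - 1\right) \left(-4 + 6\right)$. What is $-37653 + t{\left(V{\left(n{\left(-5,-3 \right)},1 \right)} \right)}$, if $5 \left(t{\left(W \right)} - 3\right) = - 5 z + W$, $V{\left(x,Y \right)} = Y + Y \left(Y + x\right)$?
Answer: $- \frac{564752}{15} \approx -37650.0$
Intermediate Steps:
$n{\left(L,A \right)} = 1 - A$ ($n{\left(L,A \right)} = - \frac{\left(A - 1\right) \left(-4 + 6\right)}{2} = - \frac{\left(-1 + A\right) 2}{2} = - \frac{-2 + 2 A}{2} = 1 - A$)
$z = \frac{4}{3}$ ($z = 4 \cdot \frac{1}{3} = \frac{4}{3} \approx 1.3333$)
$t{\left(W \right)} = \frac{5}{3} + \frac{W}{5}$ ($t{\left(W \right)} = 3 + \frac{\left(-5\right) \frac{4}{3} + W}{5} = 3 + \frac{- \frac{20}{3} + W}{5} = 3 + \left(- \frac{4}{3} + \frac{W}{5}\right) = \frac{5}{3} + \frac{W}{5}$)
$-37653 + t{\left(V{\left(n{\left(-5,-3 \right)},1 \right)} \right)} = -37653 + \left(\frac{5}{3} + \frac{1 \left(1 + 1 + \left(1 - -3\right)\right)}{5}\right) = -37653 + \left(\frac{5}{3} + \frac{1 \left(1 + 1 + \left(1 + 3\right)\right)}{5}\right) = -37653 + \left(\frac{5}{3} + \frac{1 \left(1 + 1 + 4\right)}{5}\right) = -37653 + \left(\frac{5}{3} + \frac{1 \cdot 6}{5}\right) = -37653 + \left(\frac{5}{3} + \frac{1}{5} \cdot 6\right) = -37653 + \left(\frac{5}{3} + \frac{6}{5}\right) = -37653 + \frac{43}{15} = - \frac{564752}{15}$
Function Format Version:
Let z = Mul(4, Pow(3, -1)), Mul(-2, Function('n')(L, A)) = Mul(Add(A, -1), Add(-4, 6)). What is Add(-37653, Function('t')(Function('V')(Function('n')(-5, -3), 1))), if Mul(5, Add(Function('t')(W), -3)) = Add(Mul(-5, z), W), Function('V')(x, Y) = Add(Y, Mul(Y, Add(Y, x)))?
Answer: Rational(-564752, 15) ≈ -37650.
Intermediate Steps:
Function('n')(L, A) = Add(1, Mul(-1, A)) (Function('n')(L, A) = Mul(Rational(-1, 2), Mul(Add(A, -1), Add(-4, 6))) = Mul(Rational(-1, 2), Mul(Add(-1, A), 2)) = Mul(Rational(-1, 2), Add(-2, Mul(2, A))) = Add(1, Mul(-1, A)))
z = Rational(4, 3) (z = Mul(4, Rational(1, 3)) = Rational(4, 3) ≈ 1.3333)
Function('t')(W) = Add(Rational(5, 3), Mul(Rational(1, 5), W)) (Function('t')(W) = Add(3, Mul(Rational(1, 5), Add(Mul(-5, Rational(4, 3)), W))) = Add(3, Mul(Rational(1, 5), Add(Rational(-20, 3), W))) = Add(3, Add(Rational(-4, 3), Mul(Rational(1, 5), W))) = Add(Rational(5, 3), Mul(Rational(1, 5), W)))
Add(-37653, Function('t')(Function('V')(Function('n')(-5, -3), 1))) = Add(-37653, Add(Rational(5, 3), Mul(Rational(1, 5), Mul(1, Add(1, 1, Add(1, Mul(-1, -3))))))) = Add(-37653, Add(Rational(5, 3), Mul(Rational(1, 5), Mul(1, Add(1, 1, Add(1, 3)))))) = Add(-37653, Add(Rational(5, 3), Mul(Rational(1, 5), Mul(1, Add(1, 1, 4))))) = Add(-37653, Add(Rational(5, 3), Mul(Rational(1, 5), Mul(1, 6)))) = Add(-37653, Add(Rational(5, 3), Mul(Rational(1, 5), 6))) = Add(-37653, Add(Rational(5, 3), Rational(6, 5))) = Add(-37653, Rational(43, 15)) = Rational(-564752, 15)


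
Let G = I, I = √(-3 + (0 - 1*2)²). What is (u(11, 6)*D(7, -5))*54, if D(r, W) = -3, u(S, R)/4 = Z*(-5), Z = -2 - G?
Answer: -9720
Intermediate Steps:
I = 1 (I = √(-3 + (0 - 2)²) = √(-3 + (-2)²) = √(-3 + 4) = √1 = 1)
G = 1
Z = -3 (Z = -2 - 1*1 = -2 - 1 = -3)
u(S, R) = 60 (u(S, R) = 4*(-3*(-5)) = 4*15 = 60)
(u(11, 6)*D(7, -5))*54 = (60*(-3))*54 = -180*54 = -9720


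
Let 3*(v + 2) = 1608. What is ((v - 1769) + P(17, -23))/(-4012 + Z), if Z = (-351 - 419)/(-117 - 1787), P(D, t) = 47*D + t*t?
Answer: -4216/181859 ≈ -0.023183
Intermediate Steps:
P(D, t) = t² + 47*D (P(D, t) = 47*D + t² = t² + 47*D)
v = 534 (v = -2 + (⅓)*1608 = -2 + 536 = 534)
Z = 55/136 (Z = -770/(-1904) = -770*(-1/1904) = 55/136 ≈ 0.40441)
((v - 1769) + P(17, -23))/(-4012 + Z) = ((534 - 1769) + ((-23)² + 47*17))/(-4012 + 55/136) = (-1235 + (529 + 799))/(-545577/136) = (-1235 + 1328)*(-136/545577) = 93*(-136/545577) = -4216/181859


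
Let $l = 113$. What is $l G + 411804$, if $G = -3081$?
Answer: $63651$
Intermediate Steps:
$l G + 411804 = 113 \left(-3081\right) + 411804 = -348153 + 411804 = 63651$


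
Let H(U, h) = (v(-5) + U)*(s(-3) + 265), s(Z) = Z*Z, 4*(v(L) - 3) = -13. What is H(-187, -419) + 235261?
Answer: 367909/2 ≈ 1.8395e+5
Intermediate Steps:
v(L) = -1/4 (v(L) = 3 + (1/4)*(-13) = 3 - 13/4 = -1/4)
s(Z) = Z**2
H(U, h) = -137/2 + 274*U (H(U, h) = (-1/4 + U)*((-3)**2 + 265) = (-1/4 + U)*(9 + 265) = (-1/4 + U)*274 = -137/2 + 274*U)
H(-187, -419) + 235261 = (-137/2 + 274*(-187)) + 235261 = (-137/2 - 51238) + 235261 = -102613/2 + 235261 = 367909/2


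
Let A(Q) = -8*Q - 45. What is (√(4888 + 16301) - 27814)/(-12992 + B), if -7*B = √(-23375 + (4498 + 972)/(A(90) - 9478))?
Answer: 25909836649088/12102593985949 - 931539392*√21189/12102593985949 - 250326*I*√30278256785/12102593985949 + 63*I*√13093183326885/12102593985949 ≈ 2.1296 - 0.0035803*I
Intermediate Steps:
A(Q) = -45 - 8*Q
B = -9*I*√30278256785/71701 (B = -√(-23375 + (4498 + 972)/((-45 - 8*90) - 9478))/7 = -√(-23375 + 5470/((-45 - 720) - 9478))/7 = -√(-23375 + 5470/(-765 - 9478))/7 = -√(-23375 + 5470/(-10243))/7 = -√(-23375 + 5470*(-1/10243))/7 = -√(-23375 - 5470/10243)/7 = -9*I*√30278256785/71701 ≈ -21.842*I)
(√(4888 + 16301) - 27814)/(-12992 + B) = (√(4888 + 16301) - 27814)/(-12992 - 9*I*√30278256785/71701) = (√21189 - 27814)/(-12992 - 9*I*√30278256785/71701) = (-27814 + √21189)/(-12992 - 9*I*√30278256785/71701)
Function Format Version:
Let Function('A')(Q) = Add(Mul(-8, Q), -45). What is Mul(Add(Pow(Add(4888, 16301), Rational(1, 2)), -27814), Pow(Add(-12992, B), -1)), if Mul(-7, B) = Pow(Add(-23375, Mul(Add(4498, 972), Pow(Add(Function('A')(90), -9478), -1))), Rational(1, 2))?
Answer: Add(Rational(25909836649088, 12102593985949), Mul(Rational(-931539392, 12102593985949), Pow(21189, Rational(1, 2))), Mul(Rational(-250326, 12102593985949), I, Pow(30278256785, Rational(1, 2))), Mul(Rational(63, 12102593985949), I, Pow(13093183326885, Rational(1, 2)))) ≈ Add(2.1296, Mul(-0.0035803, I))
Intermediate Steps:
Function('A')(Q) = Add(-45, Mul(-8, Q))
B = Mul(Rational(-9, 71701), I, Pow(30278256785, Rational(1, 2))) (B = Mul(Rational(-1, 7), Pow(Add(-23375, Mul(Add(4498, 972), Pow(Add(Add(-45, Mul(-8, 90)), -9478), -1))), Rational(1, 2))) = Mul(Rational(-1, 7), Pow(Add(-23375, Mul(5470, Pow(Add(Add(-45, -720), -9478), -1))), Rational(1, 2))) = Mul(Rational(-1, 7), Pow(Add(-23375, Mul(5470, Pow(Add(-765, -9478), -1))), Rational(1, 2))) = Mul(Rational(-1, 7), Pow(Add(-23375, Mul(5470, Pow(-10243, -1))), Rational(1, 2))) = Mul(Rational(-1, 7), Pow(Add(-23375, Mul(5470, Rational(-1, 10243))), Rational(1, 2))) = Mul(Rational(-1, 7), Pow(Add(-23375, Rational(-5470, 10243)), Rational(1, 2))) = Mul(Rational(-1, 7), Pow(Rational(-239435595, 10243), Rational(1, 2))) = Mul(Rational(-1, 7), Mul(Rational(9, 10243), I, Pow(30278256785, Rational(1, 2)))) = Mul(Rational(-9, 71701), I, Pow(30278256785, Rational(1, 2))) ≈ Mul(-21.842, I))
Mul(Add(Pow(Add(4888, 16301), Rational(1, 2)), -27814), Pow(Add(-12992, B), -1)) = Mul(Add(Pow(Add(4888, 16301), Rational(1, 2)), -27814), Pow(Add(-12992, Mul(Rational(-9, 71701), I, Pow(30278256785, Rational(1, 2)))), -1)) = Mul(Add(Pow(21189, Rational(1, 2)), -27814), Pow(Add(-12992, Mul(Rational(-9, 71701), I, Pow(30278256785, Rational(1, 2)))), -1)) = Mul(Add(-27814, Pow(21189, Rational(1, 2))), Pow(Add(-12992, Mul(Rational(-9, 71701), I, Pow(30278256785, Rational(1, 2)))), -1)) = Mul(Pow(Add(-12992, Mul(Rational(-9, 71701), I, Pow(30278256785, Rational(1, 2)))), -1), Add(-27814, Pow(21189, Rational(1, 2))))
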